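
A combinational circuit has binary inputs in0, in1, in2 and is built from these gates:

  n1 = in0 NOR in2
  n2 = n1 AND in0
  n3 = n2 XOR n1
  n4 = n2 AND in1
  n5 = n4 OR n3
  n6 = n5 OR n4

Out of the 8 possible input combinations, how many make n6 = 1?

n6 = n5 OR n4 must be 1, so at least one of n5, n4 is 1.
Satisfying assignments:
  in0=0, in1=0, in2=0
  in0=0, in1=1, in2=0

2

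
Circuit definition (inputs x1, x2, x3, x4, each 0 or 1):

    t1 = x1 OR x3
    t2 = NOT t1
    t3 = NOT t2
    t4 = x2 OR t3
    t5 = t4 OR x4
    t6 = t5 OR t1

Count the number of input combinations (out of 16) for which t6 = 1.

t6 = t5 OR t1 must be 1, so at least one of t5, t1 is 1.
Enumerating the 16 input combinations, 15 give t6 = 1 and 1 give t6 = 0.

15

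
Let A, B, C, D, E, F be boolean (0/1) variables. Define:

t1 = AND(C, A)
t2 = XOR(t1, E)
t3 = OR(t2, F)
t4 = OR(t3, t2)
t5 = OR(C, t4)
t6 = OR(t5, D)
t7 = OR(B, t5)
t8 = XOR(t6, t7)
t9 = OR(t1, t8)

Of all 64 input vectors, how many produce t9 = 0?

t9 = OR(t1, t8) must be 0, so both t1 = 0 and t8 = 0.
Enumerating the 64 input combinations, 44 give t9 = 0 and 20 give t9 = 1.

44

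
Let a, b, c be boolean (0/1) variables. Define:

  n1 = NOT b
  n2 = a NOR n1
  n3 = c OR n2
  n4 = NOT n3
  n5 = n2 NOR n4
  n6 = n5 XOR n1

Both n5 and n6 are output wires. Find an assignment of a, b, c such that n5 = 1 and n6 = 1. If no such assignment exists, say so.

Check with a=1, b=1, c=1:
n1 = NOT b = NOT 1 = 0
n2 = a NOR n1 = 1 NOR 0 = 0
n3 = c OR n2 = 1 OR 0 = 1
n4 = NOT n3 = NOT 1 = 0
n5 = n2 NOR n4 = 0 NOR 0 = 1
n6 = n5 XOR n1 = 1 XOR 0 = 1
So n5 = 1 and n6 = 1.

a=1, b=1, c=1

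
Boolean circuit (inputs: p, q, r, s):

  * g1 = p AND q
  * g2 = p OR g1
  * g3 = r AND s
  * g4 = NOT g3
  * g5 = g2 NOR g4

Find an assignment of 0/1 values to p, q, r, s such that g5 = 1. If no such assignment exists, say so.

p=0 q=0 r=1 s=1

g5 = g2 NOR g4 must be 1, so both g2 = 0 and g4 = 0.
g2 = p OR g1 must be 0, so both p = 0 and g1 = 0.
g4 = NOT g3 must be 0, so g3 = 1.
Check with p=0 q=0 r=1 s=1:
g1 = p AND q = 0 AND 0 = 0
g2 = p OR g1 = 0 OR 0 = 0
g3 = r AND s = 1 AND 1 = 1
g4 = NOT g3 = NOT 1 = 0
g5 = g2 NOR g4 = 0 NOR 0 = 1
So g5 = 1 as required.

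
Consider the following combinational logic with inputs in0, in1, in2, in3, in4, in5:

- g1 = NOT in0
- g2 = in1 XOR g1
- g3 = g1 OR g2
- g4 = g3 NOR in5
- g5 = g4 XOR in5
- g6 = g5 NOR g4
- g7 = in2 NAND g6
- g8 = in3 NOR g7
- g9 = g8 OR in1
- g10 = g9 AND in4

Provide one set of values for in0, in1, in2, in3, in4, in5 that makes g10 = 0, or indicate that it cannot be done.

in0=1, in1=1, in2=0, in3=0, in4=0, in5=1

g10 = g9 AND in4 must be 0, so at least one of g9, in4 is 0.
Check with in0=1, in1=1, in2=0, in3=0, in4=0, in5=1:
g1 = NOT in0 = NOT 1 = 0
g2 = in1 XOR g1 = 1 XOR 0 = 1
g3 = g1 OR g2 = 0 OR 1 = 1
g4 = g3 NOR in5 = 1 NOR 1 = 0
g5 = g4 XOR in5 = 0 XOR 1 = 1
g6 = g5 NOR g4 = 1 NOR 0 = 0
g7 = in2 NAND g6 = 0 NAND 0 = 1
g8 = in3 NOR g7 = 0 NOR 1 = 0
g9 = g8 OR in1 = 0 OR 1 = 1
g10 = g9 AND in4 = 1 AND 0 = 0
So g10 = 0 as required.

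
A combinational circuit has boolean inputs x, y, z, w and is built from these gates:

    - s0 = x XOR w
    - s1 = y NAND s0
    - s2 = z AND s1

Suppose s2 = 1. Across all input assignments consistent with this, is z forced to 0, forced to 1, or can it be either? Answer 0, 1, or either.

1

s2 = z AND s1 must be 1, so both z = 1 and s1 = 1.
s1 = y NAND s0 must be 1, so at least one of y, s0 is 0.
Every assignment with s2 = 1 has z = 1; there are 6 such assignment(s).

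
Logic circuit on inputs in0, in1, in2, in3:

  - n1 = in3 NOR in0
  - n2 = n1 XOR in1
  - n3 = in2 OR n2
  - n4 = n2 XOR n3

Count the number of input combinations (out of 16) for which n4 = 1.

n4 = n2 XOR n3 must be 1, so n2 and n3 differ.
Satisfying assignments:
  in0=0, in1=0, in2=1, in3=1
  in0=0, in1=1, in2=1, in3=0
  in0=1, in1=0, in2=1, in3=0
  in0=1, in1=0, in2=1, in3=1

4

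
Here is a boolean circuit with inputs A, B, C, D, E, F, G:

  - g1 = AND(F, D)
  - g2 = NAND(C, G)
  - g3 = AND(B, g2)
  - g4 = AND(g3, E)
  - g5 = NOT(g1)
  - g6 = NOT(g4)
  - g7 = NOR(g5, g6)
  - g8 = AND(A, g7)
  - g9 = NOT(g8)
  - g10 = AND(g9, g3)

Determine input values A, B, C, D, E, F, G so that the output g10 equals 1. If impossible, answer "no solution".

g10 = AND(g9, g3) must be 1, so both g9 = 1 and g3 = 1.
g9 = NOT(g8) must be 1, so g8 = 0.
Check with A=1, B=1, C=1, D=0, E=1, F=1, G=0:
g1 = AND(F, D) = AND(1, 0) = 0
g2 = NAND(C, G) = NAND(1, 0) = 1
g3 = AND(B, g2) = AND(1, 1) = 1
g4 = AND(g3, E) = AND(1, 1) = 1
g5 = NOT(g1) = NOT 0 = 1
g6 = NOT(g4) = NOT 1 = 0
g7 = NOR(g5, g6) = NOR(1, 0) = 0
g8 = AND(A, g7) = AND(1, 0) = 0
g9 = NOT(g8) = NOT 0 = 1
g10 = AND(g9, g3) = AND(1, 1) = 1
So g10 = 1 as required.

A=1, B=1, C=1, D=0, E=1, F=1, G=0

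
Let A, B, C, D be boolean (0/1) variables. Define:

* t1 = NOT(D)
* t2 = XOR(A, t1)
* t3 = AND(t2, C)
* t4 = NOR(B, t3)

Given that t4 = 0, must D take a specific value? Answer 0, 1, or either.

either

Both values of D occur among assignments with t4 = 0:
  D=0: A=0, B=0, C=1, D=0
  D=1: A=0, B=1, C=0, D=1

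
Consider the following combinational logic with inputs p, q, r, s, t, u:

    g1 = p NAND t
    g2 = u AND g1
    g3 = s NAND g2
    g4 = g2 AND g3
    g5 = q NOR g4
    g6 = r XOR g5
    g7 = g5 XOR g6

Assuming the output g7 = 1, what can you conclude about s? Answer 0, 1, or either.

either

Both values of s occur among assignments with g7 = 1:
  s=0: p=0, q=0, r=1, s=0, t=0, u=0
  s=1: p=0, q=0, r=1, s=1, t=0, u=0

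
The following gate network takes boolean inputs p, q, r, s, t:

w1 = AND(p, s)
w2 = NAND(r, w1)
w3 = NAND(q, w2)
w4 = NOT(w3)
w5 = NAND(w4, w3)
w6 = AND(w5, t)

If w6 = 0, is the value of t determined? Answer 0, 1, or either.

0

w6 = AND(w5, t) must be 0, so at least one of w5, t is 0.
Every assignment with w6 = 0 has t = 0; there are 16 such assignment(s).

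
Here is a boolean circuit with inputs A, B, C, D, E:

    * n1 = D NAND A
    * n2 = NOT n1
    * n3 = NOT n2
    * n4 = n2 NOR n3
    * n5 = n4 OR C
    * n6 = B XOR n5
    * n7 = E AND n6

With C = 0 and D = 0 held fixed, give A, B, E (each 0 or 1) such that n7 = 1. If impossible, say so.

A=1 B=1 E=1

n7 = E AND n6 must be 1, so both E = 1 and n6 = 1.
n6 = B XOR n5 must be 1, so B and n5 differ.
Check with C = 0 and D = 0 and A=1, B=1, E=1:
n1 = D NAND A = 0 NAND 1 = 1
n2 = NOT n1 = NOT 1 = 0
n3 = NOT n2 = NOT 0 = 1
n4 = n2 NOR n3 = 0 NOR 1 = 0
n5 = n4 OR C = 0 OR 0 = 0
n6 = B XOR n5 = 1 XOR 0 = 1
n7 = E AND n6 = 1 AND 1 = 1
So n7 = 1.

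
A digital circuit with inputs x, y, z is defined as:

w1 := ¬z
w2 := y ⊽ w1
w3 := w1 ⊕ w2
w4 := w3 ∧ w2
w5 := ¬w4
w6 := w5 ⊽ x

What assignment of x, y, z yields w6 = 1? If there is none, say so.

x=0 y=0 z=1

w6 = w5 ⊽ x must be 1, so both w5 = 0 and x = 0.
w5 = ¬w4 must be 0, so w4 = 1.
Check with x=0 y=0 z=1:
w1 = ¬z = ¬1 = 0
w2 = y ⊽ w1 = 0 ⊽ 0 = 1
w3 = w1 ⊕ w2 = 0 ⊕ 1 = 1
w4 = w3 ∧ w2 = 1 ∧ 1 = 1
w5 = ¬w4 = ¬1 = 0
w6 = w5 ⊽ x = 0 ⊽ 0 = 1
So w6 = 1 as required.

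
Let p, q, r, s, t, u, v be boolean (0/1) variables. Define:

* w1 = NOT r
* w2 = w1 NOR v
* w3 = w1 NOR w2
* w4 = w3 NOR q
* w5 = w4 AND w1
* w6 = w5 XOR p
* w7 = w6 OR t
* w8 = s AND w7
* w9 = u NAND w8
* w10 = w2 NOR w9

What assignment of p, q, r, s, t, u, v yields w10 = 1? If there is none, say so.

p=1, q=1, r=1, s=1, t=0, u=1, v=1

w10 = w2 NOR w9 must be 1, so both w2 = 0 and w9 = 0.
w2 = w1 NOR v must be 0, so at least one of w1, v is 1.
Check with p=1, q=1, r=1, s=1, t=0, u=1, v=1:
w1 = NOT r = NOT 1 = 0
w2 = w1 NOR v = 0 NOR 1 = 0
w3 = w1 NOR w2 = 0 NOR 0 = 1
w4 = w3 NOR q = 1 NOR 1 = 0
w5 = w4 AND w1 = 0 AND 0 = 0
w6 = w5 XOR p = 0 XOR 1 = 1
w7 = w6 OR t = 1 OR 0 = 1
w8 = s AND w7 = 1 AND 1 = 1
w9 = u NAND w8 = 1 NAND 1 = 0
w10 = w2 NOR w9 = 0 NOR 0 = 1
So w10 = 1 as required.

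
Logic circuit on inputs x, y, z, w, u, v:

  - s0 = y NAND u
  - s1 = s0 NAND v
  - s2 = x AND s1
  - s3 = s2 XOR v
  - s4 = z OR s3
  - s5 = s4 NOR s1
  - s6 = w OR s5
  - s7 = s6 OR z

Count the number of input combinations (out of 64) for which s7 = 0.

16

s7 = s6 OR z must be 0, so both s6 = 0 and z = 0.
Enumerating the 64 input combinations, 16 give s7 = 0 and 48 give s7 = 1.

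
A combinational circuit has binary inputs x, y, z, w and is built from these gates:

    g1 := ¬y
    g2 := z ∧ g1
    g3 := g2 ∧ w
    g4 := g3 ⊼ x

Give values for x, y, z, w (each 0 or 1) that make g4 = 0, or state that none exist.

g4 = g3 ⊼ x must be 0, so both g3 = 1 and x = 1.
g3 = g2 ∧ w must be 1, so both g2 = 1 and w = 1.
g2 = z ∧ g1 must be 1, so both z = 1 and g1 = 1.
Check with x=1, y=0, z=1, w=1:
g1 = ¬y = ¬0 = 1
g2 = z ∧ g1 = 1 ∧ 1 = 1
g3 = g2 ∧ w = 1 ∧ 1 = 1
g4 = g3 ⊼ x = 1 ⊼ 1 = 0
So g4 = 0 as required.

x=1, y=0, z=1, w=1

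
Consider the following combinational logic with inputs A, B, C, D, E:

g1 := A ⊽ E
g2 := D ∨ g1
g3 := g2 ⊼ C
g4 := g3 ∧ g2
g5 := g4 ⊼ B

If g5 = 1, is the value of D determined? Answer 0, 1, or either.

Both values of D occur among assignments with g5 = 1:
  D=0: A=0, B=0, C=0, D=0, E=0
  D=1: A=0, B=0, C=0, D=1, E=0

either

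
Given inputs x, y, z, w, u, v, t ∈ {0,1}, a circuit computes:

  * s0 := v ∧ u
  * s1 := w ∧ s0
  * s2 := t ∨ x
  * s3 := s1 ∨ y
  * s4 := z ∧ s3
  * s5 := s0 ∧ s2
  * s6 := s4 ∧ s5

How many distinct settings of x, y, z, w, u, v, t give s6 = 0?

s6 = s4 ∧ s5 must be 0, so at least one of s4, s5 is 0.
Enumerating the 128 input combinations, 119 give s6 = 0 and 9 give s6 = 1.

119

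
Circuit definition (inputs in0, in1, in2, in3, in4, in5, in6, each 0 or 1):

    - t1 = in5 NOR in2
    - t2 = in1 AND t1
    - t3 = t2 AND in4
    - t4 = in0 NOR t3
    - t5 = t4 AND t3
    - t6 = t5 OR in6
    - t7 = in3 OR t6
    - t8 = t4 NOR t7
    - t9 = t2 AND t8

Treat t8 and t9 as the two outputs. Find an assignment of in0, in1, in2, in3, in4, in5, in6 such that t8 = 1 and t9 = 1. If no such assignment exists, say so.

in0=1, in1=1, in2=0, in3=0, in4=0, in5=0, in6=0

Check with in0=1, in1=1, in2=0, in3=0, in4=0, in5=0, in6=0:
t1 = in5 NOR in2 = 0 NOR 0 = 1
t2 = in1 AND t1 = 1 AND 1 = 1
t3 = t2 AND in4 = 1 AND 0 = 0
t4 = in0 NOR t3 = 1 NOR 0 = 0
t5 = t4 AND t3 = 0 AND 0 = 0
t6 = t5 OR in6 = 0 OR 0 = 0
t7 = in3 OR t6 = 0 OR 0 = 0
t8 = t4 NOR t7 = 0 NOR 0 = 1
t9 = t2 AND t8 = 1 AND 1 = 1
So t8 = 1 and t9 = 1.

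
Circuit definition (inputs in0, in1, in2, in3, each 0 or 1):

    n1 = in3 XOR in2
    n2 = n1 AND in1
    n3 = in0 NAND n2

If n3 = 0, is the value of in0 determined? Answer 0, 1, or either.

1

n3 = in0 NAND n2 must be 0, so both in0 = 1 and n2 = 1.
Every assignment with n3 = 0 has in0 = 1; there are 2 such assignment(s).
  in0=1, in1=1, in2=0, in3=1
  in0=1, in1=1, in2=1, in3=0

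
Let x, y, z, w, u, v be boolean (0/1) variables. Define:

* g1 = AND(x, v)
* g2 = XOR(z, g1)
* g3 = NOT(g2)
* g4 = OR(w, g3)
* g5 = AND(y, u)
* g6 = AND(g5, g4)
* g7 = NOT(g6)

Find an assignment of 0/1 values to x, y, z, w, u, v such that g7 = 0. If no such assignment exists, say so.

Check with x=0, y=1, z=0, w=1, u=1, v=1:
g1 = AND(x, v) = AND(0, 1) = 0
g2 = XOR(z, g1) = XOR(0, 0) = 0
g3 = NOT(g2) = NOT 0 = 1
g4 = OR(w, g3) = OR(1, 1) = 1
g5 = AND(y, u) = AND(1, 1) = 1
g6 = AND(g5, g4) = AND(1, 1) = 1
g7 = NOT(g6) = NOT 1 = 0
So g7 = 0 as required.

x=0, y=1, z=0, w=1, u=1, v=1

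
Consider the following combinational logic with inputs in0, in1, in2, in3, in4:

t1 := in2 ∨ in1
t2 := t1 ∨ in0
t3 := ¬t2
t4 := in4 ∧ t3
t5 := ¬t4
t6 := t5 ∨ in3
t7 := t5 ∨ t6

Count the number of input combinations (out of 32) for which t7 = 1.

t7 = t5 ∨ t6 must be 1, so at least one of t5, t6 is 1.
Enumerating the 32 input combinations, 31 give t7 = 1 and 1 give t7 = 0.

31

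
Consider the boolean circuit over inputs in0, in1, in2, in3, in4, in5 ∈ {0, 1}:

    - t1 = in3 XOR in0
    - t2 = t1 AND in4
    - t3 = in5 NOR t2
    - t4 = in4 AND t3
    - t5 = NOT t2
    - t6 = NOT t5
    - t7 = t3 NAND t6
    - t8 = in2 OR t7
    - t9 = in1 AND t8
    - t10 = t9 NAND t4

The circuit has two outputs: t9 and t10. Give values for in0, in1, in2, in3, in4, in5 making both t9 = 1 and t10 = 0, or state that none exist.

in0=0, in1=1, in2=1, in3=0, in4=1, in5=0

Check with in0=0, in1=1, in2=1, in3=0, in4=1, in5=0:
t1 = in3 XOR in0 = 0 XOR 0 = 0
t2 = t1 AND in4 = 0 AND 1 = 0
t3 = in5 NOR t2 = 0 NOR 0 = 1
t4 = in4 AND t3 = 1 AND 1 = 1
t5 = NOT t2 = NOT 0 = 1
t6 = NOT t5 = NOT 1 = 0
t7 = t3 NAND t6 = 1 NAND 0 = 1
t8 = in2 OR t7 = 1 OR 1 = 1
t9 = in1 AND t8 = 1 AND 1 = 1
t10 = t9 NAND t4 = 1 NAND 1 = 0
So t9 = 1 and t10 = 0.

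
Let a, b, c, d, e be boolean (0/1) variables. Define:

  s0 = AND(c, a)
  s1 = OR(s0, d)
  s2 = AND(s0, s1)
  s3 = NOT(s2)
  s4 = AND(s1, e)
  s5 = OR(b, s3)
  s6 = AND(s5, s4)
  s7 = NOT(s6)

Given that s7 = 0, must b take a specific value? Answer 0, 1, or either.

either

Both values of b occur among assignments with s7 = 0:
  b=0: a=0, b=0, c=0, d=1, e=1
  b=1: a=0, b=1, c=0, d=1, e=1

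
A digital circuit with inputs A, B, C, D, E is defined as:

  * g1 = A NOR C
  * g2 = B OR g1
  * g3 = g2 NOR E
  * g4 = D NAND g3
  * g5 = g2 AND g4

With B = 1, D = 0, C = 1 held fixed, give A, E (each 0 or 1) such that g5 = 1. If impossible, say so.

g5 = g2 AND g4 must be 1, so both g2 = 1 and g4 = 1.
g2 = B OR g1 must be 1, so at least one of B, g1 is 1.
Check with B = 1, D = 0, C = 1 and A=1, E=0:
g1 = A NOR C = 1 NOR 1 = 0
g2 = B OR g1 = 1 OR 0 = 1
g3 = g2 NOR E = 1 NOR 0 = 0
g4 = D NAND g3 = 0 NAND 0 = 1
g5 = g2 AND g4 = 1 AND 1 = 1
So g5 = 1.

A=1 E=0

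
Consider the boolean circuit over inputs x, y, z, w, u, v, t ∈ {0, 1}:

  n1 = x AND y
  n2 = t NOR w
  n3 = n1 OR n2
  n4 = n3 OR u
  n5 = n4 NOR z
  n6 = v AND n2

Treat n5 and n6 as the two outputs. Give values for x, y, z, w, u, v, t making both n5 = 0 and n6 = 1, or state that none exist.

Check with x=1, y=1, z=0, w=0, u=0, v=1, t=0:
n1 = x AND y = 1 AND 1 = 1
n2 = t NOR w = 0 NOR 0 = 1
n3 = n1 OR n2 = 1 OR 1 = 1
n4 = n3 OR u = 1 OR 0 = 1
n5 = n4 NOR z = 1 NOR 0 = 0
n6 = v AND n2 = 1 AND 1 = 1
So n5 = 0 and n6 = 1.

x=1, y=1, z=0, w=0, u=0, v=1, t=0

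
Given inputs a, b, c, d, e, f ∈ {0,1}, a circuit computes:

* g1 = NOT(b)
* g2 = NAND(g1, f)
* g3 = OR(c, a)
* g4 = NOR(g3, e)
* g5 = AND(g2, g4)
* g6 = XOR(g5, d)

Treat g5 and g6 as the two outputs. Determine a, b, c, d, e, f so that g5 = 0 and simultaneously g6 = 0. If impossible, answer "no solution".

Check with a=0 b=0 c=0 d=0 e=1 f=0:
g1 = NOT(b) = NOT 0 = 1
g2 = NAND(g1, f) = NAND(1, 0) = 1
g3 = OR(c, a) = OR(0, 0) = 0
g4 = NOR(g3, e) = NOR(0, 1) = 0
g5 = AND(g2, g4) = AND(1, 0) = 0
g6 = XOR(g5, d) = XOR(0, 0) = 0
So g5 = 0 and g6 = 0.

a=0 b=0 c=0 d=0 e=1 f=0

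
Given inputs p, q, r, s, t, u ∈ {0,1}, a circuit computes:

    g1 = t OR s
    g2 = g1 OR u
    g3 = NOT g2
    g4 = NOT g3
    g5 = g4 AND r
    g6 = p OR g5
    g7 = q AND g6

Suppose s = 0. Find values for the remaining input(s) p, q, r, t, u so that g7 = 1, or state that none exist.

p=1, q=1, r=1, t=1, u=1

g7 = q AND g6 must be 1, so both q = 1 and g6 = 1.
Check with s = 0 and p=1, q=1, r=1, t=1, u=1:
g1 = t OR s = 1 OR 0 = 1
g2 = g1 OR u = 1 OR 1 = 1
g3 = NOT g2 = NOT 1 = 0
g4 = NOT g3 = NOT 0 = 1
g5 = g4 AND r = 1 AND 1 = 1
g6 = p OR g5 = 1 OR 1 = 1
g7 = q AND g6 = 1 AND 1 = 1
So g7 = 1.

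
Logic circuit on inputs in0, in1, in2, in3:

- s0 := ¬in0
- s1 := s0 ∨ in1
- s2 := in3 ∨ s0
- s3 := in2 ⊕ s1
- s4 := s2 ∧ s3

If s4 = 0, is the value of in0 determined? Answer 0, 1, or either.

either

Both values of in0 occur among assignments with s4 = 0:
  in0=0: in0=0, in1=0, in2=1, in3=0
  in0=1: in0=1, in1=0, in2=0, in3=0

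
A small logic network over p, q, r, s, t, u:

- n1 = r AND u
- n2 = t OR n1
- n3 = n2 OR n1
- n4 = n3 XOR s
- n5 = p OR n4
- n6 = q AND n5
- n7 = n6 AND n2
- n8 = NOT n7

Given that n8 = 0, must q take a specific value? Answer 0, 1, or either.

n8 = NOT n7 must be 0, so n7 = 1.
n7 = n6 AND n2 must be 1, so both n6 = 1 and n2 = 1.
n6 = q AND n5 must be 1, so both q = 1 and n5 = 1.
Every assignment with n8 = 0 has q = 1; there are 15 such assignment(s).

1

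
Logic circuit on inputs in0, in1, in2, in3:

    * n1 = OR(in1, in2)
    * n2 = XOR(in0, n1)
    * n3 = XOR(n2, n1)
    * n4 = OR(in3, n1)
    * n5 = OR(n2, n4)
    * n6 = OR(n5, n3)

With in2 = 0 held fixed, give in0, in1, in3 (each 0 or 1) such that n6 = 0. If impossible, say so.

n6 = OR(n5, n3) must be 0, so both n5 = 0 and n3 = 0.
Check with in2 = 0 and in0=0, in1=0, in3=0:
n1 = OR(in1, in2) = OR(0, 0) = 0
n2 = XOR(in0, n1) = XOR(0, 0) = 0
n3 = XOR(n2, n1) = XOR(0, 0) = 0
n4 = OR(in3, n1) = OR(0, 0) = 0
n5 = OR(n2, n4) = OR(0, 0) = 0
n6 = OR(n5, n3) = OR(0, 0) = 0
So n6 = 0.

in0=0, in1=0, in3=0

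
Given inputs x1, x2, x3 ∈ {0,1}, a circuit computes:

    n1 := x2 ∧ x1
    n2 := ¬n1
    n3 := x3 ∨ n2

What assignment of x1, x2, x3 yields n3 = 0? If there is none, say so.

x1=1, x2=1, x3=0

n3 = x3 ∨ n2 must be 0, so both x3 = 0 and n2 = 0.
Check with x1=1, x2=1, x3=0:
n1 = x2 ∧ x1 = 1 ∧ 1 = 1
n2 = ¬n1 = ¬1 = 0
n3 = x3 ∨ n2 = 0 ∨ 0 = 0
So n3 = 0 as required.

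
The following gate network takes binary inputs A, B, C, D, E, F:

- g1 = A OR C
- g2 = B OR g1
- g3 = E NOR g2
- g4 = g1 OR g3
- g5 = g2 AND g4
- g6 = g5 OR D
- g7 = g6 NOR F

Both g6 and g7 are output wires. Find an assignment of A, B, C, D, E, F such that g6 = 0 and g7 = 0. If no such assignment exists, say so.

Check with A=0, B=1, C=0, D=0, E=0, F=1:
g1 = A OR C = 0 OR 0 = 0
g2 = B OR g1 = 1 OR 0 = 1
g3 = E NOR g2 = 0 NOR 1 = 0
g4 = g1 OR g3 = 0 OR 0 = 0
g5 = g2 AND g4 = 1 AND 0 = 0
g6 = g5 OR D = 0 OR 0 = 0
g7 = g6 NOR F = 0 NOR 1 = 0
So g6 = 0 and g7 = 0.

A=0, B=1, C=0, D=0, E=0, F=1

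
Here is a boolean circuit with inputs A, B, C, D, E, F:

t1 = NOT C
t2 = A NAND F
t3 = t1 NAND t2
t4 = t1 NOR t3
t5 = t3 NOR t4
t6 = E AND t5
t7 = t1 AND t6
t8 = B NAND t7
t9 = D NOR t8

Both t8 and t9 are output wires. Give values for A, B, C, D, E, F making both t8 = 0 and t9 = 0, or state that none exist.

A=1, B=1, C=0, D=1, E=1, F=0

Check with A=1, B=1, C=0, D=1, E=1, F=0:
t1 = NOT C = NOT 0 = 1
t2 = A NAND F = 1 NAND 0 = 1
t3 = t1 NAND t2 = 1 NAND 1 = 0
t4 = t1 NOR t3 = 1 NOR 0 = 0
t5 = t3 NOR t4 = 0 NOR 0 = 1
t6 = E AND t5 = 1 AND 1 = 1
t7 = t1 AND t6 = 1 AND 1 = 1
t8 = B NAND t7 = 1 NAND 1 = 0
t9 = D NOR t8 = 1 NOR 0 = 0
So t8 = 0 and t9 = 0.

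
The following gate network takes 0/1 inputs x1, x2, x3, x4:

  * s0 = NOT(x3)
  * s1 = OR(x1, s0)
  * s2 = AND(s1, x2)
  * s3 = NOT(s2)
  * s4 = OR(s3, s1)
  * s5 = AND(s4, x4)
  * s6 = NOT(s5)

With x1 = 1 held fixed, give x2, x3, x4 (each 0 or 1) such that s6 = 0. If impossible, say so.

s6 = NOT(s5) must be 0, so s5 = 1.
Check with x1 = 1 and x2=0, x3=1, x4=1:
s0 = NOT(x3) = NOT 1 = 0
s1 = OR(x1, s0) = OR(1, 0) = 1
s2 = AND(s1, x2) = AND(1, 0) = 0
s3 = NOT(s2) = NOT 0 = 1
s4 = OR(s3, s1) = OR(1, 1) = 1
s5 = AND(s4, x4) = AND(1, 1) = 1
s6 = NOT(s5) = NOT 1 = 0
So s6 = 0.

x2=0 x3=1 x4=1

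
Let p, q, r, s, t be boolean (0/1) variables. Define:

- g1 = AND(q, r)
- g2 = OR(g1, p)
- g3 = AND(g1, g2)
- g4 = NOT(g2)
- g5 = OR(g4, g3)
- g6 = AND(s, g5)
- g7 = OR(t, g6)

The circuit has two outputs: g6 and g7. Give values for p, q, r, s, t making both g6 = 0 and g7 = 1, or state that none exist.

p=1 q=0 r=1 s=1 t=1

Check with p=1 q=0 r=1 s=1 t=1:
g1 = AND(q, r) = AND(0, 1) = 0
g2 = OR(g1, p) = OR(0, 1) = 1
g3 = AND(g1, g2) = AND(0, 1) = 0
g4 = NOT(g2) = NOT 1 = 0
g5 = OR(g4, g3) = OR(0, 0) = 0
g6 = AND(s, g5) = AND(1, 0) = 0
g7 = OR(t, g6) = OR(1, 0) = 1
So g6 = 0 and g7 = 1.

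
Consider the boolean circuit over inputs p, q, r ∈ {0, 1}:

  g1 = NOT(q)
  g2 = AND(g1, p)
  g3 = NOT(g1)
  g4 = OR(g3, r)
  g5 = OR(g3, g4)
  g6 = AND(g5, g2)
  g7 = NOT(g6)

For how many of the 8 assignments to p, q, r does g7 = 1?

g7 = NOT(g6) must be 1, so g6 = 0.
g6 = AND(g5, g2) must be 0, so at least one of g5, g2 is 0.
Enumerating the 8 input combinations, 7 give g7 = 1 and 1 give g7 = 0.

7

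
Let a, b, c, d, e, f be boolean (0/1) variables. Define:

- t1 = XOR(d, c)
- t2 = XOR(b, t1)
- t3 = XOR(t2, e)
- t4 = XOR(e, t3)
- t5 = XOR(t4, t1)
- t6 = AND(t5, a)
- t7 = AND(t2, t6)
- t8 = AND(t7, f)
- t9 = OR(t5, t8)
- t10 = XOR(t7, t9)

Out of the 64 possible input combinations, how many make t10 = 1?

24

t10 = XOR(t7, t9) must be 1, so t7 and t9 differ.
Enumerating the 64 input combinations, 24 give t10 = 1 and 40 give t10 = 0.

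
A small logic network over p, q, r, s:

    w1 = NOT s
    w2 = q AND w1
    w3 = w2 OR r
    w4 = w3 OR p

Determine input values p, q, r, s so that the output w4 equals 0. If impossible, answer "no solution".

p=0, q=1, r=0, s=1

Check with p=0, q=1, r=0, s=1:
w1 = NOT s = NOT 1 = 0
w2 = q AND w1 = 1 AND 0 = 0
w3 = w2 OR r = 0 OR 0 = 0
w4 = w3 OR p = 0 OR 0 = 0
So w4 = 0 as required.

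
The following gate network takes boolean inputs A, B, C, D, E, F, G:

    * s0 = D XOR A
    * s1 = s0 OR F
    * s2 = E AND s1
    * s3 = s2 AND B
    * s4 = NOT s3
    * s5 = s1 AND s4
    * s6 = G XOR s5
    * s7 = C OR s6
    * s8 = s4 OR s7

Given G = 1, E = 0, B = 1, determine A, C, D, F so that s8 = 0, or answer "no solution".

no solution exists

With G = 1, E = 0, B = 1 fixed, none of the 16 settings of A, C, D, F give s8 = 0.
For example, with A=0, C=0, D=0, F=0:
s0 = D XOR A = 0 XOR 0 = 0
s1 = s0 OR F = 0 OR 0 = 0
s2 = E AND s1 = 0 AND 0 = 0
s3 = s2 AND B = 0 AND 1 = 0
s4 = NOT s3 = NOT 0 = 1
s5 = s1 AND s4 = 0 AND 1 = 0
s6 = G XOR s5 = 1 XOR 0 = 1
s7 = C OR s6 = 0 OR 1 = 1
s8 = s4 OR s7 = 1 OR 1 = 1
giving s8 = 1 ≠ 0.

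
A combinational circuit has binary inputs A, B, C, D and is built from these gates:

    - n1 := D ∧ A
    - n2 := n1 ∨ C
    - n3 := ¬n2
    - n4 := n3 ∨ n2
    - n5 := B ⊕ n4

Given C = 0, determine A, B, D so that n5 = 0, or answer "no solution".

n5 = B ⊕ n4 must be 0, so B and n4 are equal.
Check with C = 0 and A=0, B=1, D=1:
n1 = D ∧ A = 1 ∧ 0 = 0
n2 = n1 ∨ C = 0 ∨ 0 = 0
n3 = ¬n2 = ¬0 = 1
n4 = n3 ∨ n2 = 1 ∨ 0 = 1
n5 = B ⊕ n4 = 1 ⊕ 1 = 0
So n5 = 0.

A=0, B=1, D=1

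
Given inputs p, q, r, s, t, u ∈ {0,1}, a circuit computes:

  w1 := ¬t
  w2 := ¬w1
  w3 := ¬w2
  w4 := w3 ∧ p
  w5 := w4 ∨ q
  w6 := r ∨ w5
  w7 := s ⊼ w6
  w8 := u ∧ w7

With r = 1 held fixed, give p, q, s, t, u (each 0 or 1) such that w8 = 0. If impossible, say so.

Check with r = 1 and p=1, q=1, s=0, t=0, u=0:
w1 = ¬t = ¬0 = 1
w2 = ¬w1 = ¬1 = 0
w3 = ¬w2 = ¬0 = 1
w4 = w3 ∧ p = 1 ∧ 1 = 1
w5 = w4 ∨ q = 1 ∨ 1 = 1
w6 = r ∨ w5 = 1 ∨ 1 = 1
w7 = s ⊼ w6 = 0 ⊼ 1 = 1
w8 = u ∧ w7 = 0 ∧ 1 = 0
So w8 = 0.

p=1 q=1 s=0 t=0 u=0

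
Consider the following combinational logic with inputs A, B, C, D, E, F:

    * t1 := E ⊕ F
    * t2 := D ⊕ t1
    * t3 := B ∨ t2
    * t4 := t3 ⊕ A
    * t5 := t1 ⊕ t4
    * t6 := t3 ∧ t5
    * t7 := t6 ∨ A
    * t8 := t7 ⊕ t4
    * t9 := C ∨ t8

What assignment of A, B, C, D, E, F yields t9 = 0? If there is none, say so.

t9 = C ∨ t8 must be 0, so both C = 0 and t8 = 0.
t8 = t7 ⊕ t4 must be 0, so t7 and t4 are equal.
Check with A=0 B=0 C=0 D=1 E=1 F=1:
t1 = E ⊕ F = 1 ⊕ 1 = 0
t2 = D ⊕ t1 = 1 ⊕ 0 = 1
t3 = B ∨ t2 = 0 ∨ 1 = 1
t4 = t3 ⊕ A = 1 ⊕ 0 = 1
t5 = t1 ⊕ t4 = 0 ⊕ 1 = 1
t6 = t3 ∧ t5 = 1 ∧ 1 = 1
t7 = t6 ∨ A = 1 ∨ 0 = 1
t8 = t7 ⊕ t4 = 1 ⊕ 1 = 0
t9 = C ∨ t8 = 0 ∨ 0 = 0
So t9 = 0 as required.

A=0 B=0 C=0 D=1 E=1 F=1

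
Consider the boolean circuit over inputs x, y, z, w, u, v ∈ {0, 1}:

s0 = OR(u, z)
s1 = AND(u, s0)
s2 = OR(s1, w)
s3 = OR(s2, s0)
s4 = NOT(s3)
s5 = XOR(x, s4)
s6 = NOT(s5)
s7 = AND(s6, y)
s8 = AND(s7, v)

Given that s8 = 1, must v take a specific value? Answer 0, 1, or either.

s8 = AND(s7, v) must be 1, so both s7 = 1 and v = 1.
s7 = AND(s6, y) must be 1, so both s6 = 1 and y = 1.
Every assignment with s8 = 1 has v = 1; there are 8 such assignment(s).

1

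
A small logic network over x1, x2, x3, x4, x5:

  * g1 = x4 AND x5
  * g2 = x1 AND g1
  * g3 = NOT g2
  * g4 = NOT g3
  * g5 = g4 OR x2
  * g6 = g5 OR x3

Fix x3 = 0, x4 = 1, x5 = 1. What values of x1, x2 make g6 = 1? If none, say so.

x1=0, x2=1

Check with x3 = 0, x4 = 1, x5 = 1 and x1=0, x2=1:
g1 = x4 AND x5 = 1 AND 1 = 1
g2 = x1 AND g1 = 0 AND 1 = 0
g3 = NOT g2 = NOT 0 = 1
g4 = NOT g3 = NOT 1 = 0
g5 = g4 OR x2 = 0 OR 1 = 1
g6 = g5 OR x3 = 1 OR 0 = 1
So g6 = 1.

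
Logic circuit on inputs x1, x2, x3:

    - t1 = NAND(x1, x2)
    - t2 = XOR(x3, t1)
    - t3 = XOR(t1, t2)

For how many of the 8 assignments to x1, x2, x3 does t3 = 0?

t3 = XOR(t1, t2) must be 0, so t1 and t2 are equal.
Satisfying assignments:
  x1=0, x2=0, x3=0
  x1=0, x2=1, x3=0
  x1=1, x2=0, x3=0
  x1=1, x2=1, x3=0

4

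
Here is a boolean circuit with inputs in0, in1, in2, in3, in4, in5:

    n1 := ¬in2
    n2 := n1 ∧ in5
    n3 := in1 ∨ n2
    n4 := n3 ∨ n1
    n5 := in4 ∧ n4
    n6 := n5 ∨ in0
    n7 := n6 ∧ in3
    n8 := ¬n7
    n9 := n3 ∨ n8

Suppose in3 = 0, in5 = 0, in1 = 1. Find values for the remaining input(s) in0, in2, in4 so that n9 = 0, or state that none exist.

no solution exists

With in3 = 0, in5 = 0, in1 = 1 fixed, none of the 8 settings of in0, in2, in4 give n9 = 0.
For example, with in0=1, in2=1, in4=0:
n1 = ¬in2 = ¬1 = 0
n2 = n1 ∧ in5 = 0 ∧ 0 = 0
n3 = in1 ∨ n2 = 1 ∨ 0 = 1
n4 = n3 ∨ n1 = 1 ∨ 0 = 1
n5 = in4 ∧ n4 = 0 ∧ 1 = 0
n6 = n5 ∨ in0 = 0 ∨ 1 = 1
n7 = n6 ∧ in3 = 1 ∧ 0 = 0
n8 = ¬n7 = ¬0 = 1
n9 = n3 ∨ n8 = 1 ∨ 1 = 1
giving n9 = 1 ≠ 0.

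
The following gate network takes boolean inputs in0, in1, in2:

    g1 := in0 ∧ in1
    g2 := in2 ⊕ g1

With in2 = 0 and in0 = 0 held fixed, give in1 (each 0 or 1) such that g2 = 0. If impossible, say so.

in1=1

g2 = in2 ⊕ g1 must be 0, so in2 and g1 are equal.
Check with in2 = 0 and in0 = 0 and in1=1:
g1 = in0 ∧ in1 = 0 ∧ 1 = 0
g2 = in2 ⊕ g1 = 0 ⊕ 0 = 0
So g2 = 0.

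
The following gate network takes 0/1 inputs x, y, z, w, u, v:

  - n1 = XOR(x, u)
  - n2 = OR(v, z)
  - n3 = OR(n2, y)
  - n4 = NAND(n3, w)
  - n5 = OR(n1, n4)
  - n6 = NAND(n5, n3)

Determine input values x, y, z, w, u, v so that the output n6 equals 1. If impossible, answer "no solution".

n6 = NAND(n5, n3) must be 1, so at least one of n5, n3 is 0.
Check with x=0, y=0, z=0, w=1, u=0, v=1:
n1 = XOR(x, u) = XOR(0, 0) = 0
n2 = OR(v, z) = OR(1, 0) = 1
n3 = OR(n2, y) = OR(1, 0) = 1
n4 = NAND(n3, w) = NAND(1, 1) = 0
n5 = OR(n1, n4) = OR(0, 0) = 0
n6 = NAND(n5, n3) = NAND(0, 1) = 1
So n6 = 1 as required.

x=0, y=0, z=0, w=1, u=0, v=1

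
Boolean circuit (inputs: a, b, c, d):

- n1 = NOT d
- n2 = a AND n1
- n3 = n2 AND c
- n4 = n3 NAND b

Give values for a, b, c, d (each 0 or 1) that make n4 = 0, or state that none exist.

Check with a=1 b=1 c=1 d=0:
n1 = NOT d = NOT 0 = 1
n2 = a AND n1 = 1 AND 1 = 1
n3 = n2 AND c = 1 AND 1 = 1
n4 = n3 NAND b = 1 NAND 1 = 0
So n4 = 0 as required.

a=1 b=1 c=1 d=0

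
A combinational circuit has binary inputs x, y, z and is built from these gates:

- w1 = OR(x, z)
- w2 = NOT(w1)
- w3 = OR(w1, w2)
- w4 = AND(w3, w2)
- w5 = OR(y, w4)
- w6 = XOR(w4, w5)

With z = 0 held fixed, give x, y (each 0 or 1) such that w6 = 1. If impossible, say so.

x=1 y=1

Check with z = 0 and x=1, y=1:
w1 = OR(x, z) = OR(1, 0) = 1
w2 = NOT(w1) = NOT 1 = 0
w3 = OR(w1, w2) = OR(1, 0) = 1
w4 = AND(w3, w2) = AND(1, 0) = 0
w5 = OR(y, w4) = OR(1, 0) = 1
w6 = XOR(w4, w5) = XOR(0, 1) = 1
So w6 = 1.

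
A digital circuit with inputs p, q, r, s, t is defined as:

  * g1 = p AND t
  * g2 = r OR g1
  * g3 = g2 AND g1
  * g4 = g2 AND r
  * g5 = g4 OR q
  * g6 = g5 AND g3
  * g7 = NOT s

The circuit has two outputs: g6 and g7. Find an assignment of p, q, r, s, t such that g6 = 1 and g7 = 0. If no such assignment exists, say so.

p=1, q=1, r=1, s=1, t=1

Check with p=1, q=1, r=1, s=1, t=1:
g1 = p AND t = 1 AND 1 = 1
g2 = r OR g1 = 1 OR 1 = 1
g3 = g2 AND g1 = 1 AND 1 = 1
g4 = g2 AND r = 1 AND 1 = 1
g5 = g4 OR q = 1 OR 1 = 1
g6 = g5 AND g3 = 1 AND 1 = 1
g7 = NOT s = NOT 1 = 0
So g6 = 1 and g7 = 0.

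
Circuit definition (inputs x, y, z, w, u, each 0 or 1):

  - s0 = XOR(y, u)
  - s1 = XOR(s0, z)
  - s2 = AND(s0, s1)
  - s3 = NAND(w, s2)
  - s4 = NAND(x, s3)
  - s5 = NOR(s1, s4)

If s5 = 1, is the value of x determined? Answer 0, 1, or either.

1

s5 = NOR(s1, s4) must be 1, so both s1 = 0 and s4 = 0.
Every assignment with s5 = 1 has x = 1; there are 8 such assignment(s).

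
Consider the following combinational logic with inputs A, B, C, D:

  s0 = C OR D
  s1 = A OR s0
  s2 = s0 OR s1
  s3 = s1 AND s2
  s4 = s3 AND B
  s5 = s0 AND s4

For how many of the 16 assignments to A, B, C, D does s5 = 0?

s5 = s0 AND s4 must be 0, so at least one of s0, s4 is 0.
Enumerating the 16 input combinations, 10 give s5 = 0 and 6 give s5 = 1.

10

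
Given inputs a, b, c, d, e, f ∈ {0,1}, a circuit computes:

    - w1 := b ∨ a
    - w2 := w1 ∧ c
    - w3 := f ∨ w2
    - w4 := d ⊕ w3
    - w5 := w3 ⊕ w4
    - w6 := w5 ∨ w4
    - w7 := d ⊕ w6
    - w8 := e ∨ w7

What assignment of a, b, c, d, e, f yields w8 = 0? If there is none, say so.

Check with a=1, b=0, c=1, d=1, e=0, f=0:
w1 = b ∨ a = 0 ∨ 1 = 1
w2 = w1 ∧ c = 1 ∧ 1 = 1
w3 = f ∨ w2 = 0 ∨ 1 = 1
w4 = d ⊕ w3 = 1 ⊕ 1 = 0
w5 = w3 ⊕ w4 = 1 ⊕ 0 = 1
w6 = w5 ∨ w4 = 1 ∨ 0 = 1
w7 = d ⊕ w6 = 1 ⊕ 1 = 0
w8 = e ∨ w7 = 0 ∨ 0 = 0
So w8 = 0 as required.

a=1, b=0, c=1, d=1, e=0, f=0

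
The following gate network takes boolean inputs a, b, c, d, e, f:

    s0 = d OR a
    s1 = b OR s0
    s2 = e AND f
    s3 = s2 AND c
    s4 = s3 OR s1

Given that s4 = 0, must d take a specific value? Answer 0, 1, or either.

0

s4 = s3 OR s1 must be 0, so both s3 = 0 and s1 = 0.
s3 = s2 AND c must be 0, so at least one of s2, c is 0.
Every assignment with s4 = 0 has d = 0; there are 7 such assignment(s).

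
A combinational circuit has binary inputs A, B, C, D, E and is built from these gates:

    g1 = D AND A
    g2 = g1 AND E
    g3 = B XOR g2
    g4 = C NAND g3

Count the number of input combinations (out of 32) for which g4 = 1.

g4 = C NAND g3 must be 1, so at least one of C, g3 is 0.
Enumerating the 32 input combinations, 24 give g4 = 1 and 8 give g4 = 0.

24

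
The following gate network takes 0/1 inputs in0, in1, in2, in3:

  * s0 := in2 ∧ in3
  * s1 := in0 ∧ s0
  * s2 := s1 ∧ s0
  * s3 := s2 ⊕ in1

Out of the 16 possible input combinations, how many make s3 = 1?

s3 = s2 ⊕ in1 must be 1, so s2 and in1 differ.
Enumerating the 16 input combinations, 8 give s3 = 1 and 8 give s3 = 0.

8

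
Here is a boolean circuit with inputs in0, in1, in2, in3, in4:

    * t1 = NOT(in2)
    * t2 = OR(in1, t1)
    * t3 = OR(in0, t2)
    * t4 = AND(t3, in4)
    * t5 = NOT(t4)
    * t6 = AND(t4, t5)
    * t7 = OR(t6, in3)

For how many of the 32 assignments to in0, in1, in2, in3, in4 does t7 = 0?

16

t7 = OR(t6, in3) must be 0, so both t6 = 0 and in3 = 0.
t6 = AND(t4, t5) must be 0, so at least one of t4, t5 is 0.
Enumerating the 32 input combinations, 16 give t7 = 0 and 16 give t7 = 1.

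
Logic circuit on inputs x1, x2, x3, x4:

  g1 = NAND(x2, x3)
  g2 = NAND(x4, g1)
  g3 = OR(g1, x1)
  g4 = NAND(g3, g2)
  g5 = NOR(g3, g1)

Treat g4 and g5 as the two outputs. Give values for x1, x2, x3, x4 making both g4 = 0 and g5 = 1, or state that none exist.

no solution exists

Across all 16 input combinations, none give both g4 = 0 and g5 = 1.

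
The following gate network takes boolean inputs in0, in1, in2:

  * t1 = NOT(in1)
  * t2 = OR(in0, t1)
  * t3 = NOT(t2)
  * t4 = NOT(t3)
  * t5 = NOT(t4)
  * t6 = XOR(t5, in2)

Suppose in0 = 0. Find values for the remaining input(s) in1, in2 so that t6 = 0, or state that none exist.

in1=0, in2=0

Check with in0 = 0 and in1=0, in2=0:
t1 = NOT(in1) = NOT 0 = 1
t2 = OR(in0, t1) = OR(0, 1) = 1
t3 = NOT(t2) = NOT 1 = 0
t4 = NOT(t3) = NOT 0 = 1
t5 = NOT(t4) = NOT 1 = 0
t6 = XOR(t5, in2) = XOR(0, 0) = 0
So t6 = 0.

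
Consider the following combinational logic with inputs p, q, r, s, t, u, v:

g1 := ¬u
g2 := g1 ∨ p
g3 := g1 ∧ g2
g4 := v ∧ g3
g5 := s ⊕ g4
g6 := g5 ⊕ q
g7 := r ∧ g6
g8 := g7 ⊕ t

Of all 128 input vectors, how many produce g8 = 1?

g8 = g7 ⊕ t must be 1, so g7 and t differ.
Enumerating the 128 input combinations, 64 give g8 = 1 and 64 give g8 = 0.

64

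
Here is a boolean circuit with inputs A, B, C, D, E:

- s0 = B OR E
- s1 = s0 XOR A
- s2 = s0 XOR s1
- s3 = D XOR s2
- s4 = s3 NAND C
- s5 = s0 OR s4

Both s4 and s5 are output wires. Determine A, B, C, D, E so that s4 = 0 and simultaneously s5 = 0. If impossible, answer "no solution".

Check with A=0 B=0 C=1 D=1 E=0:
s0 = B OR E = 0 OR 0 = 0
s1 = s0 XOR A = 0 XOR 0 = 0
s2 = s0 XOR s1 = 0 XOR 0 = 0
s3 = D XOR s2 = 1 XOR 0 = 1
s4 = s3 NAND C = 1 NAND 1 = 0
s5 = s0 OR s4 = 0 OR 0 = 0
So s4 = 0 and s5 = 0.

A=0 B=0 C=1 D=1 E=0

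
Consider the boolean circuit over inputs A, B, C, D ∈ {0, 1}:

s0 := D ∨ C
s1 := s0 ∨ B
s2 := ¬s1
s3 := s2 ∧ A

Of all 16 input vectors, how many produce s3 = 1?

1

s3 = s2 ∧ A must be 1, so both s2 = 1 and A = 1.
s2 = ¬s1 must be 1, so s1 = 0.
s1 = s0 ∨ B must be 0, so both s0 = 0 and B = 0.
Satisfying assignments:
  A=1, B=0, C=0, D=0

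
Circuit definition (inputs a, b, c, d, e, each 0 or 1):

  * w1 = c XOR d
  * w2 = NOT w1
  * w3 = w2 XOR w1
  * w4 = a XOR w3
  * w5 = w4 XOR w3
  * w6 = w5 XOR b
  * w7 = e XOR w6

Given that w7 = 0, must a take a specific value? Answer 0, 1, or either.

Both values of a occur among assignments with w7 = 0:
  a=0: a=0, b=0, c=0, d=0, e=0
  a=1: a=1, b=0, c=0, d=0, e=1

either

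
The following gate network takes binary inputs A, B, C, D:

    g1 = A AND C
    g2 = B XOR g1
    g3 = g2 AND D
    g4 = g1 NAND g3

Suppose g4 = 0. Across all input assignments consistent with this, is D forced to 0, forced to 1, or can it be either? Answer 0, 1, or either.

g4 = g1 NAND g3 must be 0, so both g1 = 1 and g3 = 1.
Every assignment with g4 = 0 has D = 1; there are 1 such assignment(s).
  A=1, B=0, C=1, D=1

1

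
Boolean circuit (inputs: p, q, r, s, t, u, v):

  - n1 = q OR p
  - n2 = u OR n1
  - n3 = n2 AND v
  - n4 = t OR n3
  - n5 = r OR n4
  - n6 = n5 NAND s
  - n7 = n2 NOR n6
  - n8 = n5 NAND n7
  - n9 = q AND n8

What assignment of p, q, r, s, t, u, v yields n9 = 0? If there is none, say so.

n9 = q AND n8 must be 0, so at least one of q, n8 is 0.
Check with p=0, q=0, r=1, s=0, t=1, u=0, v=0:
n1 = q OR p = 0 OR 0 = 0
n2 = u OR n1 = 0 OR 0 = 0
n3 = n2 AND v = 0 AND 0 = 0
n4 = t OR n3 = 1 OR 0 = 1
n5 = r OR n4 = 1 OR 1 = 1
n6 = n5 NAND s = 1 NAND 0 = 1
n7 = n2 NOR n6 = 0 NOR 1 = 0
n8 = n5 NAND n7 = 1 NAND 0 = 1
n9 = q AND n8 = 0 AND 1 = 0
So n9 = 0 as required.

p=0, q=0, r=1, s=0, t=1, u=0, v=0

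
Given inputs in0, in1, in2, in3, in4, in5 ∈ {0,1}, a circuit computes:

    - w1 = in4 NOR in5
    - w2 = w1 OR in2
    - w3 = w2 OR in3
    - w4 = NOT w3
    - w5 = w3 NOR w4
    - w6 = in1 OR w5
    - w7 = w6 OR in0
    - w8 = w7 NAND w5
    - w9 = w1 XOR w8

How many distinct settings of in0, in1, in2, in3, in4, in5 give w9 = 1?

w9 = w1 XOR w8 must be 1, so w1 and w8 differ.
Enumerating the 64 input combinations, 48 give w9 = 1 and 16 give w9 = 0.

48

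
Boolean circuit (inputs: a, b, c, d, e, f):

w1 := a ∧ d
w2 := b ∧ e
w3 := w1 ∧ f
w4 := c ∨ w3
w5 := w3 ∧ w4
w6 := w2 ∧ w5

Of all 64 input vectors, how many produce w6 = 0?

62

w6 = w2 ∧ w5 must be 0, so at least one of w2, w5 is 0.
Enumerating the 64 input combinations, 62 give w6 = 0 and 2 give w6 = 1.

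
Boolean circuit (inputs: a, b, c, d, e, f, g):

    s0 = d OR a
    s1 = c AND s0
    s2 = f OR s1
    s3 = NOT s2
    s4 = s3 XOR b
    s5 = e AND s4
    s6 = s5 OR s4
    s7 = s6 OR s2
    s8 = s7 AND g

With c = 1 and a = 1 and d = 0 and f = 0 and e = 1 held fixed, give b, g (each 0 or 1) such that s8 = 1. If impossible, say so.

s8 = s7 AND g must be 1, so both s7 = 1 and g = 1.
Check with c = 1 and a = 1 and d = 0 and f = 0 and e = 1 and b=0, g=1:
s0 = d OR a = 0 OR 1 = 1
s1 = c AND s0 = 1 AND 1 = 1
s2 = f OR s1 = 0 OR 1 = 1
s3 = NOT s2 = NOT 1 = 0
s4 = s3 XOR b = 0 XOR 0 = 0
s5 = e AND s4 = 1 AND 0 = 0
s6 = s5 OR s4 = 0 OR 0 = 0
s7 = s6 OR s2 = 0 OR 1 = 1
s8 = s7 AND g = 1 AND 1 = 1
So s8 = 1.

b=0 g=1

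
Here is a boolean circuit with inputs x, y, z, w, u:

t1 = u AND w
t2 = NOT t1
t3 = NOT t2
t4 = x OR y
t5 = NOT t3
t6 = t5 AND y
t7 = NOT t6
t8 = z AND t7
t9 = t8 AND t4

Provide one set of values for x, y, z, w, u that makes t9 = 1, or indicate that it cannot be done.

Check with x=1, y=0, z=1, w=0, u=1:
t1 = u AND w = 1 AND 0 = 0
t2 = NOT t1 = NOT 0 = 1
t3 = NOT t2 = NOT 1 = 0
t4 = x OR y = 1 OR 0 = 1
t5 = NOT t3 = NOT 0 = 1
t6 = t5 AND y = 1 AND 0 = 0
t7 = NOT t6 = NOT 0 = 1
t8 = z AND t7 = 1 AND 1 = 1
t9 = t8 AND t4 = 1 AND 1 = 1
So t9 = 1 as required.

x=1, y=0, z=1, w=0, u=1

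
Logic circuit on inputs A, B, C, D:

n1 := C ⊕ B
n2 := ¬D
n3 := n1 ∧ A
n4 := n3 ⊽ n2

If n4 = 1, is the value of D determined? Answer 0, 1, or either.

n4 = n3 ⊽ n2 must be 1, so both n3 = 0 and n2 = 0.
n3 = n1 ∧ A must be 0, so at least one of n1, A is 0.
n2 = ¬D must be 0, so D = 1.
Every assignment with n4 = 1 has D = 1; there are 6 such assignment(s).

1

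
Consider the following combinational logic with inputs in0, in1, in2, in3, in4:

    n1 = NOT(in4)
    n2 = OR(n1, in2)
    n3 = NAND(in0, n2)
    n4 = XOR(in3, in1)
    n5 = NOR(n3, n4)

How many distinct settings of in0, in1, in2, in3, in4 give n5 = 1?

n5 = NOR(n3, n4) must be 1, so both n3 = 0 and n4 = 0.
Satisfying assignments:
  in0=1, in1=0, in2=0, in3=0, in4=0
  in0=1, in1=0, in2=1, in3=0, in4=0
  in0=1, in1=0, in2=1, in3=0, in4=1
  in0=1, in1=1, in2=0, in3=1, in4=0
  in0=1, in1=1, in2=1, in3=1, in4=0
  in0=1, in1=1, in2=1, in3=1, in4=1

6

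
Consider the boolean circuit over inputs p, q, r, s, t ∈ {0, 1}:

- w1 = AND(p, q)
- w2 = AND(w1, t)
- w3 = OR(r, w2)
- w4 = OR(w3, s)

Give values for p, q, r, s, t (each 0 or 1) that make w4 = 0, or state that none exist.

p=1, q=0, r=0, s=0, t=0

w4 = OR(w3, s) must be 0, so both w3 = 0 and s = 0.
Check with p=1, q=0, r=0, s=0, t=0:
w1 = AND(p, q) = AND(1, 0) = 0
w2 = AND(w1, t) = AND(0, 0) = 0
w3 = OR(r, w2) = OR(0, 0) = 0
w4 = OR(w3, s) = OR(0, 0) = 0
So w4 = 0 as required.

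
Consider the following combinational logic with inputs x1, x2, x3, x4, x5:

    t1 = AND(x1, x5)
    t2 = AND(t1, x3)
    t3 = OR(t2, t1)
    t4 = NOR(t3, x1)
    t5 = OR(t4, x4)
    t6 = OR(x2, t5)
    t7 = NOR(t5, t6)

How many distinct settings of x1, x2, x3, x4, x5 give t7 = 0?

t7 = NOR(t5, t6) must be 0, so at least one of t5, t6 is 1.
Enumerating the 32 input combinations, 28 give t7 = 0 and 4 give t7 = 1.

28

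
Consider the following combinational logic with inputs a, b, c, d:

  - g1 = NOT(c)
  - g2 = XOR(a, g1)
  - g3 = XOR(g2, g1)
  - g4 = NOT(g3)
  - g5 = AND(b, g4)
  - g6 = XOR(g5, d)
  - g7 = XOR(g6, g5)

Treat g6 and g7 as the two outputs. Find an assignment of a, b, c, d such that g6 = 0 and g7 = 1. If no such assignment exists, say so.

Check with a=0 b=1 c=0 d=1:
g1 = NOT(c) = NOT 0 = 1
g2 = XOR(a, g1) = XOR(0, 1) = 1
g3 = XOR(g2, g1) = XOR(1, 1) = 0
g4 = NOT(g3) = NOT 0 = 1
g5 = AND(b, g4) = AND(1, 1) = 1
g6 = XOR(g5, d) = XOR(1, 1) = 0
g7 = XOR(g6, g5) = XOR(0, 1) = 1
So g6 = 0 and g7 = 1.

a=0 b=1 c=0 d=1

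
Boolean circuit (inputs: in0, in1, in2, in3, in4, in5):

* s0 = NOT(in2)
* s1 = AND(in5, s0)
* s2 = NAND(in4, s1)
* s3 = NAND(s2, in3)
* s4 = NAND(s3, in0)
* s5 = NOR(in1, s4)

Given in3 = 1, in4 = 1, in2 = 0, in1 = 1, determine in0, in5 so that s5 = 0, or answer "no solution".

s5 = NOR(in1, s4) must be 0, so at least one of in1, s4 is 1.
Check with in3 = 1, in4 = 1, in2 = 0, in1 = 1 and in0=1, in5=0:
s0 = NOT(in2) = NOT 0 = 1
s1 = AND(in5, s0) = AND(0, 1) = 0
s2 = NAND(in4, s1) = NAND(1, 0) = 1
s3 = NAND(s2, in3) = NAND(1, 1) = 0
s4 = NAND(s3, in0) = NAND(0, 1) = 1
s5 = NOR(in1, s4) = NOR(1, 1) = 0
So s5 = 0.

in0=1, in5=0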